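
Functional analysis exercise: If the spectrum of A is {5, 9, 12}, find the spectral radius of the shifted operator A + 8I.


Spectrum of A + 8I = {13, 17, 20}
Spectral radius = max |lambda| over the shifted spectrum
= max(13, 17, 20) = 20

20


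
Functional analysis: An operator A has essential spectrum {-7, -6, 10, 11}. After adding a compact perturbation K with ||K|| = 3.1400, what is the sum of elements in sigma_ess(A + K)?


By Weyl's theorem, the essential spectrum is invariant under compact perturbations.
sigma_ess(A + K) = sigma_ess(A) = {-7, -6, 10, 11}
Sum = -7 + -6 + 10 + 11 = 8

8


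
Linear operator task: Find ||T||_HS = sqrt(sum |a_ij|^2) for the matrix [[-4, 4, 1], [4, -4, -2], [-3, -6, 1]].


The Hilbert-Schmidt norm is sqrt(sum of squares of all entries).
Sum of squares = (-4)^2 + 4^2 + 1^2 + 4^2 + (-4)^2 + (-2)^2 + (-3)^2 + (-6)^2 + 1^2
= 16 + 16 + 1 + 16 + 16 + 4 + 9 + 36 + 1 = 115
||T||_HS = sqrt(115) = 10.7238

10.7238


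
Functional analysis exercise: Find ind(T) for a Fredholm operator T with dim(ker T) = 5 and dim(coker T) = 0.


The Fredholm index is defined as ind(T) = dim(ker T) - dim(coker T)
= 5 - 0
= 5

5


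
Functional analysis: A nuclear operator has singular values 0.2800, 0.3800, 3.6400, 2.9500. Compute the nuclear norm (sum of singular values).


The nuclear norm is the sum of all singular values.
||T||_1 = 0.2800 + 0.3800 + 3.6400 + 2.9500
= 7.2500

7.2500


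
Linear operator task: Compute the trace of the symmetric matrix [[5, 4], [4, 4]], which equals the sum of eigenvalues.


For a self-adjoint (symmetric) matrix, the eigenvalues are real.
The sum of eigenvalues equals the trace of the matrix.
trace = 5 + 4 = 9

9


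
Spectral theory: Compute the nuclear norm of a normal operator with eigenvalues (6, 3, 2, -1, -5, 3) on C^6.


For a normal operator, singular values equal |eigenvalues|.
Trace norm = sum |lambda_i| = 6 + 3 + 2 + 1 + 5 + 3
= 20

20


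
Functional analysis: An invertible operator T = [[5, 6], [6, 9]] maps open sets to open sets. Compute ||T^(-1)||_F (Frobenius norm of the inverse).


det(T) = 5*9 - 6*6 = 9
T^(-1) = (1/9) * [[9, -6], [-6, 5]] = [[1.0000, -0.6667], [-0.6667, 0.5556]]
||T^(-1)||_F^2 = 1.0000^2 + (-0.6667)^2 + (-0.6667)^2 + 0.5556^2 = 2.1975
||T^(-1)||_F = sqrt(2.1975) = 1.4824

1.4824


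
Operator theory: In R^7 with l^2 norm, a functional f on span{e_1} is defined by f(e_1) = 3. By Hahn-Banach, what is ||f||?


The norm of f is given by ||f|| = sup_{||x||=1} |f(x)|.
On span{e_1}, ||e_1|| = 1, so ||f|| = |f(e_1)| / ||e_1||
= |3| / 1 = 3.0000

3.0000


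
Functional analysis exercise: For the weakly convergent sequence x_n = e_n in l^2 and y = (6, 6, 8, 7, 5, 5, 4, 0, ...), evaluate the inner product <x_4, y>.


x_4 = e_4 is the standard basis vector with 1 in position 4.
<x_4, y> = y_4 = 7
As n -> infinity, <x_n, y> -> 0, confirming weak convergence of (x_n) to 0.

7


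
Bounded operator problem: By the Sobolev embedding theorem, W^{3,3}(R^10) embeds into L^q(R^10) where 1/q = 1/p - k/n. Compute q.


Using the Sobolev embedding formula: 1/q = 1/p - k/n
1/q = 1/3 - 3/10 = 1/30
q = 1/(1/30) = 30

30.0000


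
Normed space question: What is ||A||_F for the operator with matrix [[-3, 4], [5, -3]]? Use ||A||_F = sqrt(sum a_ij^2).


||A||_F^2 = sum a_ij^2
= (-3)^2 + 4^2 + 5^2 + (-3)^2
= 9 + 16 + 25 + 9 = 59
||A||_F = sqrt(59) = 7.6811

7.6811


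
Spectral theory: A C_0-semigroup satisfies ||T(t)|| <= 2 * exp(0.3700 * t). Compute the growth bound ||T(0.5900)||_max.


||T(0.5900)|| <= 2 * exp(0.3700 * 0.5900)
= 2 * exp(0.2183)
= 2 * 1.2440
= 2.4879

2.4879


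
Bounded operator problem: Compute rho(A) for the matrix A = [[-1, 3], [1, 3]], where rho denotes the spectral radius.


For a 2x2 matrix, eigenvalues satisfy lambda^2 - (trace)*lambda + det = 0
trace = -1 + 3 = 2
det = -1*3 - 3*1 = -6
discriminant = 2^2 - 4*(-6) = 28
spectral radius = max |eigenvalue| = 3.6458

3.6458


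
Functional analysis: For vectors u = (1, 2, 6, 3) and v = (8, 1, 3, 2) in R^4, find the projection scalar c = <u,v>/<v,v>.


Computing <u,v> = 1*8 + 2*1 + 6*3 + 3*2 = 34
Computing <v,v> = 8^2 + 1^2 + 3^2 + 2^2 = 78
Projection coefficient = 34/78 = 0.4359

0.4359


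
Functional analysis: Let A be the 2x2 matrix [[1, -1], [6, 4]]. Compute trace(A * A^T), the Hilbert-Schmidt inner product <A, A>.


trace(A * A^T) = sum of squares of all entries
= 1^2 + (-1)^2 + 6^2 + 4^2
= 1 + 1 + 36 + 16
= 54

54


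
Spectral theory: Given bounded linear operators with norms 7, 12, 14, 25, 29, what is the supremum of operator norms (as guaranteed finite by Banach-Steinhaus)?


By the Uniform Boundedness Principle, the supremum of norms is finite.
sup_k ||T_k|| = max(7, 12, 14, 25, 29) = 29

29


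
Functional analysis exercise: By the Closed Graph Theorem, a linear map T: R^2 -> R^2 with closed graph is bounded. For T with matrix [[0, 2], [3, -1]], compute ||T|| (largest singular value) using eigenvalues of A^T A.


A^T A = [[9, -3], [-3, 5]]
trace(A^T A) = 14, det(A^T A) = 36
discriminant = 14^2 - 4*36 = 52
Largest eigenvalue of A^T A = (trace + sqrt(disc))/2 = 10.6056
||T|| = sqrt(10.6056) = 3.2566

3.2566


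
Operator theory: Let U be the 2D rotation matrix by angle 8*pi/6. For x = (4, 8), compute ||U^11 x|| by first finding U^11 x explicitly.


U is a rotation by theta = 8*pi/6
U^11 = rotation by 11*theta = 88*pi/6 = 4*pi/6 (mod 2*pi)
cos(4*pi/6) = -0.5000, sin(4*pi/6) = 0.8660
U^11 x = (-0.5000 * 4 - 0.8660 * 8, 0.8660 * 4 + -0.5000 * 8)
= (-8.9282, -0.5359)
||U^11 x|| = sqrt((-8.9282)^2 + (-0.5359)^2) = sqrt(80.0000) = 8.9443

8.9443


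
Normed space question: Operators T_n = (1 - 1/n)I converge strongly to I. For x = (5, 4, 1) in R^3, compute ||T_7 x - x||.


T_7 x - x = (1 - 1/7)x - x = -x/7
||x|| = sqrt(42) = 6.4807
||T_7 x - x|| = ||x||/7 = 6.4807/7 = 0.9258

0.9258


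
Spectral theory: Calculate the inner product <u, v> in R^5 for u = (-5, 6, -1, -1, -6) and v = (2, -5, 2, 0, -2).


Computing the standard inner product <u, v> = sum u_i * v_i
= -5*2 + 6*-5 + -1*2 + -1*0 + -6*-2
= -10 + -30 + -2 + 0 + 12
= -30

-30


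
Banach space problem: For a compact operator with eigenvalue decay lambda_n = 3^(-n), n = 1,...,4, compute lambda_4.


The eigenvalue formula gives lambda_4 = 1/3^4
= 1/81
= 0.0123

0.0123


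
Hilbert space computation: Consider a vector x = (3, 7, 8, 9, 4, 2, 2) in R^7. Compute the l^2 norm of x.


The l^2 norm = (sum |x_i|^2)^(1/2)
Sum of 2th powers = 9 + 49 + 64 + 81 + 16 + 4 + 4 = 227
||x||_2 = (227)^(1/2) = 15.0665

15.0665


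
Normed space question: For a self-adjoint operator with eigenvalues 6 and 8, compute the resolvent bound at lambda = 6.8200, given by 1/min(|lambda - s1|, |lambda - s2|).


dist(6.8200, {6, 8}) = min(|6.8200 - 6|, |6.8200 - 8|)
= min(0.8200, 1.1800) = 0.8200
Resolvent bound = 1/0.8200 = 1.2195

1.2195


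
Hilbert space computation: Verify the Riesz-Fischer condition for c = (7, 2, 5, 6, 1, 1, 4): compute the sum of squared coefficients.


sum |c_n|^2 = 7^2 + 2^2 + 5^2 + 6^2 + 1^2 + 1^2 + 4^2
= 49 + 4 + 25 + 36 + 1 + 1 + 16
= 132

132


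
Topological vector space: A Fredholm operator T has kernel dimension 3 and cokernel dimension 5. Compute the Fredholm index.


The Fredholm index is defined as ind(T) = dim(ker T) - dim(coker T)
= 3 - 5
= -2

-2


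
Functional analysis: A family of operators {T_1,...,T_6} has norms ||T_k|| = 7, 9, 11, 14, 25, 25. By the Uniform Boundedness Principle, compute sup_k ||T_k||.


By the Uniform Boundedness Principle, the supremum of norms is finite.
sup_k ||T_k|| = max(7, 9, 11, 14, 25, 25) = 25

25


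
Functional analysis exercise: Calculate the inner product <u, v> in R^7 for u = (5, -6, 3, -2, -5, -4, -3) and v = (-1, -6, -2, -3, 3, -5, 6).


Computing the standard inner product <u, v> = sum u_i * v_i
= 5*-1 + -6*-6 + 3*-2 + -2*-3 + -5*3 + -4*-5 + -3*6
= -5 + 36 + -6 + 6 + -15 + 20 + -18
= 18

18


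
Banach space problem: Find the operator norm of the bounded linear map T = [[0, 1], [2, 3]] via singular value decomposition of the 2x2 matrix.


A^T A = [[4, 6], [6, 10]]
trace(A^T A) = 14, det(A^T A) = 4
discriminant = 14^2 - 4*4 = 180
Largest eigenvalue of A^T A = (trace + sqrt(disc))/2 = 13.7082
||T|| = sqrt(13.7082) = 3.7025

3.7025


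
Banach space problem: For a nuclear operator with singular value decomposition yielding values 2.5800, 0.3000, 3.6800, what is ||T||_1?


The nuclear norm is the sum of all singular values.
||T||_1 = 2.5800 + 0.3000 + 3.6800
= 6.5600

6.5600


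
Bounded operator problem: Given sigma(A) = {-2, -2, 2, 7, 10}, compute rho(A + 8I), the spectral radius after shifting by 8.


Spectrum of A + 8I = {6, 6, 10, 15, 18}
Spectral radius = max |lambda| over the shifted spectrum
= max(6, 6, 10, 15, 18) = 18

18


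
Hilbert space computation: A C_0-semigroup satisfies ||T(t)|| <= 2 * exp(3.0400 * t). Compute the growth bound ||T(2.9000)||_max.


||T(2.9000)|| <= 2 * exp(3.0400 * 2.9000)
= 2 * exp(8.8160)
= 2 * 6741.2456
= 13482.4913

13482.4913


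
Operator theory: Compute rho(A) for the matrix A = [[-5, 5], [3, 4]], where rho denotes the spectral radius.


For a 2x2 matrix, eigenvalues satisfy lambda^2 - (trace)*lambda + det = 0
trace = -5 + 4 = -1
det = -5*4 - 5*3 = -35
discriminant = (-1)^2 - 4*(-35) = 141
spectral radius = max |eigenvalue| = 6.4372

6.4372


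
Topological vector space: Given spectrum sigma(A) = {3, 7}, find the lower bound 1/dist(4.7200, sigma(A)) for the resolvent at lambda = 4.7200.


dist(4.7200, {3, 7}) = min(|4.7200 - 3|, |4.7200 - 7|)
= min(1.7200, 2.2800) = 1.7200
Resolvent bound = 1/1.7200 = 0.5814

0.5814


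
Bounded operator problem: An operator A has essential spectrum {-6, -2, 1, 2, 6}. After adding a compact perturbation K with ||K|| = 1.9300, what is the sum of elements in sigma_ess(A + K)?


By Weyl's theorem, the essential spectrum is invariant under compact perturbations.
sigma_ess(A + K) = sigma_ess(A) = {-6, -2, 1, 2, 6}
Sum = -6 + -2 + 1 + 2 + 6 = 1

1


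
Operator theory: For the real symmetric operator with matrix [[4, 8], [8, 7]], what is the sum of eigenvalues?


For a self-adjoint (symmetric) matrix, the eigenvalues are real.
The sum of eigenvalues equals the trace of the matrix.
trace = 4 + 7 = 11

11


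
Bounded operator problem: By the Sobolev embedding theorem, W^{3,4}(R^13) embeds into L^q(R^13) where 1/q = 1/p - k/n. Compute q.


Using the Sobolev embedding formula: 1/q = 1/p - k/n
1/q = 1/4 - 3/13 = 1/52
q = 1/(1/52) = 52

52.0000


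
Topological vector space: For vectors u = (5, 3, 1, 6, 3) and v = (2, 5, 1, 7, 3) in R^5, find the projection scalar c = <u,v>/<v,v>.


Computing <u,v> = 5*2 + 3*5 + 1*1 + 6*7 + 3*3 = 77
Computing <v,v> = 2^2 + 5^2 + 1^2 + 7^2 + 3^2 = 88
Projection coefficient = 77/88 = 0.8750

0.8750


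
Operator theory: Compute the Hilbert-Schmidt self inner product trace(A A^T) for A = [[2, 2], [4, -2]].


trace(A * A^T) = sum of squares of all entries
= 2^2 + 2^2 + 4^2 + (-2)^2
= 4 + 4 + 16 + 4
= 28

28


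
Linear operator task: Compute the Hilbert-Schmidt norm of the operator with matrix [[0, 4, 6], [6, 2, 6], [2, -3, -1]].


The Hilbert-Schmidt norm is sqrt(sum of squares of all entries).
Sum of squares = 0^2 + 4^2 + 6^2 + 6^2 + 2^2 + 6^2 + 2^2 + (-3)^2 + (-1)^2
= 0 + 16 + 36 + 36 + 4 + 36 + 4 + 9 + 1 = 142
||T||_HS = sqrt(142) = 11.9164

11.9164


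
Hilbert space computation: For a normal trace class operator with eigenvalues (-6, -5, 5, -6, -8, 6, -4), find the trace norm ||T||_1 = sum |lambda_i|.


For a normal operator, singular values equal |eigenvalues|.
Trace norm = sum |lambda_i| = 6 + 5 + 5 + 6 + 8 + 6 + 4
= 40

40


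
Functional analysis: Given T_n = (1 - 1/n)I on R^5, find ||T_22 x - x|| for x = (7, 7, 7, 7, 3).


T_22 x - x = (1 - 1/22)x - x = -x/22
||x|| = sqrt(205) = 14.3178
||T_22 x - x|| = ||x||/22 = 14.3178/22 = 0.6508

0.6508


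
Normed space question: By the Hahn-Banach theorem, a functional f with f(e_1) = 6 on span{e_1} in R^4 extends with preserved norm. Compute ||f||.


The norm of f is given by ||f|| = sup_{||x||=1} |f(x)|.
On span{e_1}, ||e_1|| = 1, so ||f|| = |f(e_1)| / ||e_1||
= |6| / 1 = 6.0000

6.0000


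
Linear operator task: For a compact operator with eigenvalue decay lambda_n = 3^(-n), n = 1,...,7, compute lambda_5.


The eigenvalue formula gives lambda_5 = 1/3^5
= 1/243
= 0.0041

0.0041


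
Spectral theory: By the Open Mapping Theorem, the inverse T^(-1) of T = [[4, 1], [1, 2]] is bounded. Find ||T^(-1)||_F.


det(T) = 4*2 - 1*1 = 7
T^(-1) = (1/7) * [[2, -1], [-1, 4]] = [[0.2857, -0.1429], [-0.1429, 0.5714]]
||T^(-1)||_F^2 = 0.2857^2 + (-0.1429)^2 + (-0.1429)^2 + 0.5714^2 = 0.4490
||T^(-1)||_F = sqrt(0.4490) = 0.6701

0.6701


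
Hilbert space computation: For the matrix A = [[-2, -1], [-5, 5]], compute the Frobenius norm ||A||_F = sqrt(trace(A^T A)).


||A||_F^2 = sum a_ij^2
= (-2)^2 + (-1)^2 + (-5)^2 + 5^2
= 4 + 1 + 25 + 25 = 55
||A||_F = sqrt(55) = 7.4162

7.4162


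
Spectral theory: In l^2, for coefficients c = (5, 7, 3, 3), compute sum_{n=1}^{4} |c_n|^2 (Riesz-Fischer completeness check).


sum |c_n|^2 = 5^2 + 7^2 + 3^2 + 3^2
= 25 + 49 + 9 + 9
= 92

92


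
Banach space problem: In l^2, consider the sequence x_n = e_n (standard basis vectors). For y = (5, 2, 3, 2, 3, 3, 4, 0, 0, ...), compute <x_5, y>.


x_5 = e_5 is the standard basis vector with 1 in position 5.
<x_5, y> = y_5 = 3
As n -> infinity, <x_n, y> -> 0, confirming weak convergence of (x_n) to 0.

3


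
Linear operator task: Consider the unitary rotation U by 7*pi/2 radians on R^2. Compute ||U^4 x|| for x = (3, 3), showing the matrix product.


U is a rotation by theta = 7*pi/2
U^4 = rotation by 4*theta = 28*pi/2 = 0*pi/2 (mod 2*pi)
cos(0*pi/2) = 1.0000, sin(0*pi/2) = 0.0000
U^4 x = (1.0000 * 3 - 0.0000 * 3, 0.0000 * 3 + 1.0000 * 3)
= (3.0000, 3.0000)
||U^4 x|| = sqrt(3.0000^2 + 3.0000^2) = sqrt(18.0000) = 4.2426

4.2426


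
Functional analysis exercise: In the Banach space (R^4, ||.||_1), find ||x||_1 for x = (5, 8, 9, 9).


The l^1 norm equals the sum of absolute values of all components.
||x||_1 = 5 + 8 + 9 + 9
= 31

31.0000


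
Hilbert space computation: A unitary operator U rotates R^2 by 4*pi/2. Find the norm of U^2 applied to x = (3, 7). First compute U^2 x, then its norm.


U is a rotation by theta = 4*pi/2
U^2 = rotation by 2*theta = 8*pi/2 = 0*pi/2 (mod 2*pi)
cos(0*pi/2) = 1.0000, sin(0*pi/2) = 0.0000
U^2 x = (1.0000 * 3 - 0.0000 * 7, 0.0000 * 3 + 1.0000 * 7)
= (3.0000, 7.0000)
||U^2 x|| = sqrt(3.0000^2 + 7.0000^2) = sqrt(58.0000) = 7.6158

7.6158


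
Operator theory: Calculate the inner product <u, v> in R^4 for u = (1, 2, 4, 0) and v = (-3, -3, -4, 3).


Computing the standard inner product <u, v> = sum u_i * v_i
= 1*-3 + 2*-3 + 4*-4 + 0*3
= -3 + -6 + -16 + 0
= -25

-25


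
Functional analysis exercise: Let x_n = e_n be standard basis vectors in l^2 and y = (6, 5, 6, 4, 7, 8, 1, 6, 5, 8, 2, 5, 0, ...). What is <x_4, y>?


x_4 = e_4 is the standard basis vector with 1 in position 4.
<x_4, y> = y_4 = 4
As n -> infinity, <x_n, y> -> 0, confirming weak convergence of (x_n) to 0.

4


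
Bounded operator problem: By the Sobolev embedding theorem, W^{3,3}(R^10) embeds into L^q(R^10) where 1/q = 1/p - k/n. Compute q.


Using the Sobolev embedding formula: 1/q = 1/p - k/n
1/q = 1/3 - 3/10 = 1/30
q = 1/(1/30) = 30

30.0000


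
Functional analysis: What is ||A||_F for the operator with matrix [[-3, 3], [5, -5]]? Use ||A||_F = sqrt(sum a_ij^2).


||A||_F^2 = sum a_ij^2
= (-3)^2 + 3^2 + 5^2 + (-5)^2
= 9 + 9 + 25 + 25 = 68
||A||_F = sqrt(68) = 8.2462

8.2462


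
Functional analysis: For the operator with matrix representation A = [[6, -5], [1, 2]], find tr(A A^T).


trace(A * A^T) = sum of squares of all entries
= 6^2 + (-5)^2 + 1^2 + 2^2
= 36 + 25 + 1 + 4
= 66

66


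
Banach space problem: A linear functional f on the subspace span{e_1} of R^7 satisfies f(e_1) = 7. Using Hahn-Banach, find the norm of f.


The norm of f is given by ||f|| = sup_{||x||=1} |f(x)|.
On span{e_1}, ||e_1|| = 1, so ||f|| = |f(e_1)| / ||e_1||
= |7| / 1 = 7.0000

7.0000


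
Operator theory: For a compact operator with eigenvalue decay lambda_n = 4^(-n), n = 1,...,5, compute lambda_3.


The eigenvalue formula gives lambda_3 = 1/4^3
= 1/64
= 0.0156

0.0156


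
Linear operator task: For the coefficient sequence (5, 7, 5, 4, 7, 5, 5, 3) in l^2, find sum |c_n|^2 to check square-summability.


sum |c_n|^2 = 5^2 + 7^2 + 5^2 + 4^2 + 7^2 + 5^2 + 5^2 + 3^2
= 25 + 49 + 25 + 16 + 49 + 25 + 25 + 9
= 223

223


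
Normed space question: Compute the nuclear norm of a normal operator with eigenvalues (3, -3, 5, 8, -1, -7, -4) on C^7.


For a normal operator, singular values equal |eigenvalues|.
Trace norm = sum |lambda_i| = 3 + 3 + 5 + 8 + 1 + 7 + 4
= 31

31


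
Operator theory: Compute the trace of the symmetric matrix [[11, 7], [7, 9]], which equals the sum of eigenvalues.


For a self-adjoint (symmetric) matrix, the eigenvalues are real.
The sum of eigenvalues equals the trace of the matrix.
trace = 11 + 9 = 20

20


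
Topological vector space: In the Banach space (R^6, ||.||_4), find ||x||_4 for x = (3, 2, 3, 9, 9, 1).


The l^4 norm = (sum |x_i|^4)^(1/4)
Sum of 4th powers = 81 + 16 + 81 + 6561 + 6561 + 1 = 13301
||x||_4 = (13301)^(1/4) = 10.7392

10.7392


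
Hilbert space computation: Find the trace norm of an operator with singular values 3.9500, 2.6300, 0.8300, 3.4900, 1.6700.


The nuclear norm is the sum of all singular values.
||T||_1 = 3.9500 + 2.6300 + 0.8300 + 3.4900 + 1.6700
= 12.5700

12.5700


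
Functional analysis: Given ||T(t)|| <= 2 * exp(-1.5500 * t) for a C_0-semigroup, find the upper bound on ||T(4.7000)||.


||T(4.7000)|| <= 2 * exp(-1.5500 * 4.7000)
= 2 * exp(-7.2850)
= 2 * 6.8575e-04
= 0.0014

0.0014


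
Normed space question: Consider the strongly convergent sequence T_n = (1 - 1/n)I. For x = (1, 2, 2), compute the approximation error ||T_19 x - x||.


T_19 x - x = (1 - 1/19)x - x = -x/19
||x|| = sqrt(9) = 3.0000
||T_19 x - x|| = ||x||/19 = 3.0000/19 = 0.1579

0.1579


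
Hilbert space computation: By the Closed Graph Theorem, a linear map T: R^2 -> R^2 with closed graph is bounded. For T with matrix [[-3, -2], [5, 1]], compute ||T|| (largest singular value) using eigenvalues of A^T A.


A^T A = [[34, 11], [11, 5]]
trace(A^T A) = 39, det(A^T A) = 49
discriminant = 39^2 - 4*49 = 1325
Largest eigenvalue of A^T A = (trace + sqrt(disc))/2 = 37.7003
||T|| = sqrt(37.7003) = 6.1401

6.1401


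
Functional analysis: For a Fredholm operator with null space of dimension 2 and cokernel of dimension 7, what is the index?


The Fredholm index is defined as ind(T) = dim(ker T) - dim(coker T)
= 2 - 7
= -5

-5


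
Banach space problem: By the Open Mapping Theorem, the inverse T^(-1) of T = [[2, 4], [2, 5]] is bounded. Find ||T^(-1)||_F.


det(T) = 2*5 - 4*2 = 2
T^(-1) = (1/2) * [[5, -4], [-2, 2]] = [[2.5000, -2.0000], [-1.0000, 1.0000]]
||T^(-1)||_F^2 = 2.5000^2 + (-2.0000)^2 + (-1.0000)^2 + 1.0000^2 = 12.2500
||T^(-1)||_F = sqrt(12.2500) = 3.5000

3.5000


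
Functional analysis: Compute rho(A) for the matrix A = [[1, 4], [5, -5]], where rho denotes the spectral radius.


For a 2x2 matrix, eigenvalues satisfy lambda^2 - (trace)*lambda + det = 0
trace = 1 + -5 = -4
det = 1*-5 - 4*5 = -25
discriminant = (-4)^2 - 4*(-25) = 116
spectral radius = max |eigenvalue| = 7.3852

7.3852


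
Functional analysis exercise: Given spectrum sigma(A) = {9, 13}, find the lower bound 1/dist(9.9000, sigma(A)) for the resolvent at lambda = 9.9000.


dist(9.9000, {9, 13}) = min(|9.9000 - 9|, |9.9000 - 13|)
= min(0.9000, 3.1000) = 0.9000
Resolvent bound = 1/0.9000 = 1.1111

1.1111


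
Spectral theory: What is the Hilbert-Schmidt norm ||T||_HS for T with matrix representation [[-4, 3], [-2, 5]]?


The Hilbert-Schmidt norm is sqrt(sum of squares of all entries).
Sum of squares = (-4)^2 + 3^2 + (-2)^2 + 5^2
= 16 + 9 + 4 + 25 = 54
||T||_HS = sqrt(54) = 7.3485

7.3485


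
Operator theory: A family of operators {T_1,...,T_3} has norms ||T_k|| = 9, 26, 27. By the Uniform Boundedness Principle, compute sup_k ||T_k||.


By the Uniform Boundedness Principle, the supremum of norms is finite.
sup_k ||T_k|| = max(9, 26, 27) = 27

27


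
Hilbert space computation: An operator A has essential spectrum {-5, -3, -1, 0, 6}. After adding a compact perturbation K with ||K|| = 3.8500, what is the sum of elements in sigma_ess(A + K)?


By Weyl's theorem, the essential spectrum is invariant under compact perturbations.
sigma_ess(A + K) = sigma_ess(A) = {-5, -3, -1, 0, 6}
Sum = -5 + -3 + -1 + 0 + 6 = -3

-3


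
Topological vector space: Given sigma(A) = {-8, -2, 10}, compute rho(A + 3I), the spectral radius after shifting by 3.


Spectrum of A + 3I = {-5, 1, 13}
Spectral radius = max |lambda| over the shifted spectrum
= max(5, 1, 13) = 13

13


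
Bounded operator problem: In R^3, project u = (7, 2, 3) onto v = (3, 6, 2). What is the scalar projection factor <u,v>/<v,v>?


Computing <u,v> = 7*3 + 2*6 + 3*2 = 39
Computing <v,v> = 3^2 + 6^2 + 2^2 = 49
Projection coefficient = 39/49 = 0.7959

0.7959


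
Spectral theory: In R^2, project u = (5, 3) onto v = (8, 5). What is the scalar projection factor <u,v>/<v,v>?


Computing <u,v> = 5*8 + 3*5 = 55
Computing <v,v> = 8^2 + 5^2 = 89
Projection coefficient = 55/89 = 0.6180

0.6180


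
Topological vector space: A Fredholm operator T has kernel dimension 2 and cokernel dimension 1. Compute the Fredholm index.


The Fredholm index is defined as ind(T) = dim(ker T) - dim(coker T)
= 2 - 1
= 1

1


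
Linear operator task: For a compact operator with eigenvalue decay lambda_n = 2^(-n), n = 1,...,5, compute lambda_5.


The eigenvalue formula gives lambda_5 = 1/2^5
= 1/32
= 0.0312

0.0312


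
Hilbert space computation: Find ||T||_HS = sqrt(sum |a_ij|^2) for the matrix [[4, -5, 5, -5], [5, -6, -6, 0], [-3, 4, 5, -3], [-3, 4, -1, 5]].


The Hilbert-Schmidt norm is sqrt(sum of squares of all entries).
Sum of squares = 4^2 + (-5)^2 + 5^2 + (-5)^2 + 5^2 + (-6)^2 + (-6)^2 + 0^2 + (-3)^2 + 4^2 + 5^2 + (-3)^2 + (-3)^2 + 4^2 + (-1)^2 + 5^2
= 16 + 25 + 25 + 25 + 25 + 36 + 36 + 0 + 9 + 16 + 25 + 9 + 9 + 16 + 1 + 25 = 298
||T||_HS = sqrt(298) = 17.2627

17.2627


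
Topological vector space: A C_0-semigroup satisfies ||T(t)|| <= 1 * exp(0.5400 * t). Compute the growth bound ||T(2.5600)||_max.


||T(2.5600)|| <= 1 * exp(0.5400 * 2.5600)
= 1 * exp(1.3824)
= 1 * 3.9845
= 3.9845

3.9845


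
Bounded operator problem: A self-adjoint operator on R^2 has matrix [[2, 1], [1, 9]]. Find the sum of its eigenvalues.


For a self-adjoint (symmetric) matrix, the eigenvalues are real.
The sum of eigenvalues equals the trace of the matrix.
trace = 2 + 9 = 11

11


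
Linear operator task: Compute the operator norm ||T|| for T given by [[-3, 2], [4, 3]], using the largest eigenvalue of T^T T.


A^T A = [[25, 6], [6, 13]]
trace(A^T A) = 38, det(A^T A) = 289
discriminant = 38^2 - 4*289 = 288
Largest eigenvalue of A^T A = (trace + sqrt(disc))/2 = 27.4853
||T|| = sqrt(27.4853) = 5.2426

5.2426


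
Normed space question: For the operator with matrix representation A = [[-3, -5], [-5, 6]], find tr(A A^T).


trace(A * A^T) = sum of squares of all entries
= (-3)^2 + (-5)^2 + (-5)^2 + 6^2
= 9 + 25 + 25 + 36
= 95

95


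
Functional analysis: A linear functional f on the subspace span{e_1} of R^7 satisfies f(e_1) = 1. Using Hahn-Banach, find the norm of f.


The norm of f is given by ||f|| = sup_{||x||=1} |f(x)|.
On span{e_1}, ||e_1|| = 1, so ||f|| = |f(e_1)| / ||e_1||
= |1| / 1 = 1.0000

1.0000


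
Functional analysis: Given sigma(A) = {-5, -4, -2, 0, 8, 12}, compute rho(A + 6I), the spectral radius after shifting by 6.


Spectrum of A + 6I = {1, 2, 4, 6, 14, 18}
Spectral radius = max |lambda| over the shifted spectrum
= max(1, 2, 4, 6, 14, 18) = 18

18


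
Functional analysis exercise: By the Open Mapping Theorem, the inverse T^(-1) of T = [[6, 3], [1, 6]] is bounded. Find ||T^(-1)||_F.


det(T) = 6*6 - 3*1 = 33
T^(-1) = (1/33) * [[6, -3], [-1, 6]] = [[0.1818, -0.0909], [-0.0303, 0.1818]]
||T^(-1)||_F^2 = 0.1818^2 + (-0.0909)^2 + (-0.0303)^2 + 0.1818^2 = 0.0753
||T^(-1)||_F = sqrt(0.0753) = 0.2744

0.2744


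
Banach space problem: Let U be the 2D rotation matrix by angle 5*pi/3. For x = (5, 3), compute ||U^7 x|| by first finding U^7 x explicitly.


U is a rotation by theta = 5*pi/3
U^7 = rotation by 7*theta = 35*pi/3 = 5*pi/3 (mod 2*pi)
cos(5*pi/3) = 0.5000, sin(5*pi/3) = -0.8660
U^7 x = (0.5000 * 5 - -0.8660 * 3, -0.8660 * 5 + 0.5000 * 3)
= (5.0981, -2.8301)
||U^7 x|| = sqrt(5.0981^2 + (-2.8301)^2) = sqrt(34.0000) = 5.8310

5.8310


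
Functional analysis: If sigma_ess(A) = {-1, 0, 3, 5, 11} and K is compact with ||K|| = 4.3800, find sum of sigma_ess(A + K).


By Weyl's theorem, the essential spectrum is invariant under compact perturbations.
sigma_ess(A + K) = sigma_ess(A) = {-1, 0, 3, 5, 11}
Sum = -1 + 0 + 3 + 5 + 11 = 18

18


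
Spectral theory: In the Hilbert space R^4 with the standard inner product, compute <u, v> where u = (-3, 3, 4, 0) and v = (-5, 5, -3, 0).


Computing the standard inner product <u, v> = sum u_i * v_i
= -3*-5 + 3*5 + 4*-3 + 0*0
= 15 + 15 + -12 + 0
= 18

18


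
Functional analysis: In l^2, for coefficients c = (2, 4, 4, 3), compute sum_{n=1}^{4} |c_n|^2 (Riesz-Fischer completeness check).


sum |c_n|^2 = 2^2 + 4^2 + 4^2 + 3^2
= 4 + 16 + 16 + 9
= 45

45


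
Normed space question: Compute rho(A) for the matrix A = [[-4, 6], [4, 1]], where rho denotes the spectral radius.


For a 2x2 matrix, eigenvalues satisfy lambda^2 - (trace)*lambda + det = 0
trace = -4 + 1 = -3
det = -4*1 - 6*4 = -28
discriminant = (-3)^2 - 4*(-28) = 121
spectral radius = max |eigenvalue| = 7.0000

7.0000


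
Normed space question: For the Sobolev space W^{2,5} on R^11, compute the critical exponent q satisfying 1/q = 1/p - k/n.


Using the Sobolev embedding formula: 1/q = 1/p - k/n
1/q = 1/5 - 2/11 = 1/55
q = 1/(1/55) = 55

55.0000


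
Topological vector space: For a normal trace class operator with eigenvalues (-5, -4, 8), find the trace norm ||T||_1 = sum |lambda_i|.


For a normal operator, singular values equal |eigenvalues|.
Trace norm = sum |lambda_i| = 5 + 4 + 8
= 17

17


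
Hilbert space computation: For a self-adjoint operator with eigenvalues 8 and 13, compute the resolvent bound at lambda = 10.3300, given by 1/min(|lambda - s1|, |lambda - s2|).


dist(10.3300, {8, 13}) = min(|10.3300 - 8|, |10.3300 - 13|)
= min(2.3300, 2.6700) = 2.3300
Resolvent bound = 1/2.3300 = 0.4292

0.4292


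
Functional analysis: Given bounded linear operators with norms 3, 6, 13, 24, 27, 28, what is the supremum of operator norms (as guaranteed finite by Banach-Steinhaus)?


By the Uniform Boundedness Principle, the supremum of norms is finite.
sup_k ||T_k|| = max(3, 6, 13, 24, 27, 28) = 28

28


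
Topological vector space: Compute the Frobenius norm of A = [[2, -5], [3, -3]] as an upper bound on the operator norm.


||A||_F^2 = sum a_ij^2
= 2^2 + (-5)^2 + 3^2 + (-3)^2
= 4 + 25 + 9 + 9 = 47
||A||_F = sqrt(47) = 6.8557

6.8557


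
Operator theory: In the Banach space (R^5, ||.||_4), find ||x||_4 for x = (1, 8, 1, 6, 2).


The l^4 norm = (sum |x_i|^4)^(1/4)
Sum of 4th powers = 1 + 4096 + 1 + 1296 + 16 = 5410
||x||_4 = (5410)^(1/4) = 8.5763

8.5763


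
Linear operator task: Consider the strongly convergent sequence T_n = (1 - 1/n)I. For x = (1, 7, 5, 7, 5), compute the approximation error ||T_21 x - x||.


T_21 x - x = (1 - 1/21)x - x = -x/21
||x|| = sqrt(149) = 12.2066
||T_21 x - x|| = ||x||/21 = 12.2066/21 = 0.5813

0.5813


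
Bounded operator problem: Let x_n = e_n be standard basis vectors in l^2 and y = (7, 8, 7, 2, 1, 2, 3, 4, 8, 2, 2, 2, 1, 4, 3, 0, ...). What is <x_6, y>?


x_6 = e_6 is the standard basis vector with 1 in position 6.
<x_6, y> = y_6 = 2
As n -> infinity, <x_n, y> -> 0, confirming weak convergence of (x_n) to 0.

2


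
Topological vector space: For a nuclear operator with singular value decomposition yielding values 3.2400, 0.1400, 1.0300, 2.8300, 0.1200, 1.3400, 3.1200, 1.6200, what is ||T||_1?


The nuclear norm is the sum of all singular values.
||T||_1 = 3.2400 + 0.1400 + 1.0300 + 2.8300 + 0.1200 + 1.3400 + 3.1200 + 1.6200
= 13.4400

13.4400


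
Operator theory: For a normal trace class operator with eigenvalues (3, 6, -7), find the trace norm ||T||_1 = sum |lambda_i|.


For a normal operator, singular values equal |eigenvalues|.
Trace norm = sum |lambda_i| = 3 + 6 + 7
= 16

16


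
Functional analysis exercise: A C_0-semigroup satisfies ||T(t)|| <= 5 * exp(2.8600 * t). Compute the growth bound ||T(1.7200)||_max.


||T(1.7200)|| <= 5 * exp(2.8600 * 1.7200)
= 5 * exp(4.9192)
= 5 * 136.8931
= 684.4653

684.4653


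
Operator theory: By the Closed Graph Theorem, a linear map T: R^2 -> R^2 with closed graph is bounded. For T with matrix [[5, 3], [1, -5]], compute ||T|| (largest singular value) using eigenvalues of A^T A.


A^T A = [[26, 10], [10, 34]]
trace(A^T A) = 60, det(A^T A) = 784
discriminant = 60^2 - 4*784 = 464
Largest eigenvalue of A^T A = (trace + sqrt(disc))/2 = 40.7703
||T|| = sqrt(40.7703) = 6.3852

6.3852


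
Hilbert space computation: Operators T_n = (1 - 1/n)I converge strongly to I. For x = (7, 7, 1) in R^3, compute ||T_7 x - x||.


T_7 x - x = (1 - 1/7)x - x = -x/7
||x|| = sqrt(99) = 9.9499
||T_7 x - x|| = ||x||/7 = 9.9499/7 = 1.4214

1.4214


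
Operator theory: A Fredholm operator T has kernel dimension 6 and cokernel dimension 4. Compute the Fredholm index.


The Fredholm index is defined as ind(T) = dim(ker T) - dim(coker T)
= 6 - 4
= 2

2


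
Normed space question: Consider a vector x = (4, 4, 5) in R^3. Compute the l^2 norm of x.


The l^2 norm = (sum |x_i|^2)^(1/2)
Sum of 2th powers = 16 + 16 + 25 = 57
||x||_2 = (57)^(1/2) = 7.5498

7.5498


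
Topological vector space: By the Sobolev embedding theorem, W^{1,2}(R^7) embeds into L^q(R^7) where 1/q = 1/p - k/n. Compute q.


Using the Sobolev embedding formula: 1/q = 1/p - k/n
1/q = 1/2 - 1/7 = 5/14
q = 1/(5/14) = 14/5 = 2.8000

2.8000


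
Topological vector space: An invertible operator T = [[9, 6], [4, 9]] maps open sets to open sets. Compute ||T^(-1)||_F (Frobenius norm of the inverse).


det(T) = 9*9 - 6*4 = 57
T^(-1) = (1/57) * [[9, -6], [-4, 9]] = [[0.1579, -0.1053], [-0.0702, 0.1579]]
||T^(-1)||_F^2 = 0.1579^2 + (-0.1053)^2 + (-0.0702)^2 + 0.1579^2 = 0.0659
||T^(-1)||_F = sqrt(0.0659) = 0.2566

0.2566


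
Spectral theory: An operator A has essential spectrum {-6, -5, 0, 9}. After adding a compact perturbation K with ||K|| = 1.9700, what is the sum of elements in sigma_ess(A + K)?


By Weyl's theorem, the essential spectrum is invariant under compact perturbations.
sigma_ess(A + K) = sigma_ess(A) = {-6, -5, 0, 9}
Sum = -6 + -5 + 0 + 9 = -2

-2


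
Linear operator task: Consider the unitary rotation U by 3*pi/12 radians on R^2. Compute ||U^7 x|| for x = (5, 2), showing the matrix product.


U is a rotation by theta = 3*pi/12
U^7 = rotation by 7*theta = 21*pi/12
cos(21*pi/12) = 0.7071, sin(21*pi/12) = -0.7071
U^7 x = (0.7071 * 5 - -0.7071 * 2, -0.7071 * 5 + 0.7071 * 2)
= (4.9497, -2.1213)
||U^7 x|| = sqrt(4.9497^2 + (-2.1213)^2) = sqrt(29.0000) = 5.3852

5.3852


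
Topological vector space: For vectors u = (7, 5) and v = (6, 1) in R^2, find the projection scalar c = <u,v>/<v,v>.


Computing <u,v> = 7*6 + 5*1 = 47
Computing <v,v> = 6^2 + 1^2 = 37
Projection coefficient = 47/37 = 1.2703

1.2703


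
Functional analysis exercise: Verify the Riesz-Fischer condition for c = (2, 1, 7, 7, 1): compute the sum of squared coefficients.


sum |c_n|^2 = 2^2 + 1^2 + 7^2 + 7^2 + 1^2
= 4 + 1 + 49 + 49 + 1
= 104

104


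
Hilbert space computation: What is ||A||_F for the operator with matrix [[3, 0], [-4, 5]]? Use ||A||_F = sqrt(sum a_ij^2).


||A||_F^2 = sum a_ij^2
= 3^2 + 0^2 + (-4)^2 + 5^2
= 9 + 0 + 16 + 25 = 50
||A||_F = sqrt(50) = 7.0711

7.0711


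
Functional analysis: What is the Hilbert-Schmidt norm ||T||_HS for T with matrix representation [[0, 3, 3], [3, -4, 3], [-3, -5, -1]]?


The Hilbert-Schmidt norm is sqrt(sum of squares of all entries).
Sum of squares = 0^2 + 3^2 + 3^2 + 3^2 + (-4)^2 + 3^2 + (-3)^2 + (-5)^2 + (-1)^2
= 0 + 9 + 9 + 9 + 16 + 9 + 9 + 25 + 1 = 87
||T||_HS = sqrt(87) = 9.3274

9.3274


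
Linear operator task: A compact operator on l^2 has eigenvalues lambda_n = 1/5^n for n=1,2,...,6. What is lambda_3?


The eigenvalue formula gives lambda_3 = 1/5^3
= 1/125
= 0.0080

0.0080


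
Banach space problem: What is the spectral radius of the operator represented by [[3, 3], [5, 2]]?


For a 2x2 matrix, eigenvalues satisfy lambda^2 - (trace)*lambda + det = 0
trace = 3 + 2 = 5
det = 3*2 - 3*5 = -9
discriminant = 5^2 - 4*(-9) = 61
spectral radius = max |eigenvalue| = 6.4051

6.4051


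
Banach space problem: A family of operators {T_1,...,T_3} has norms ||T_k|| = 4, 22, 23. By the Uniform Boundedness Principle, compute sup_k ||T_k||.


By the Uniform Boundedness Principle, the supremum of norms is finite.
sup_k ||T_k|| = max(4, 22, 23) = 23

23


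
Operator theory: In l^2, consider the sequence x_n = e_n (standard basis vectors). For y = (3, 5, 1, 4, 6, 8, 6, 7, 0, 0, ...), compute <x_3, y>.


x_3 = e_3 is the standard basis vector with 1 in position 3.
<x_3, y> = y_3 = 1
As n -> infinity, <x_n, y> -> 0, confirming weak convergence of (x_n) to 0.

1


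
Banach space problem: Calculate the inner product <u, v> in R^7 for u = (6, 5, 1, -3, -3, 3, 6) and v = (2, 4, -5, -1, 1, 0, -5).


Computing the standard inner product <u, v> = sum u_i * v_i
= 6*2 + 5*4 + 1*-5 + -3*-1 + -3*1 + 3*0 + 6*-5
= 12 + 20 + -5 + 3 + -3 + 0 + -30
= -3

-3


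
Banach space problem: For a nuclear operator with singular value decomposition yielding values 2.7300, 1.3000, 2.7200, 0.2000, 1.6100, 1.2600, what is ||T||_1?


The nuclear norm is the sum of all singular values.
||T||_1 = 2.7300 + 1.3000 + 2.7200 + 0.2000 + 1.6100 + 1.2600
= 9.8200

9.8200


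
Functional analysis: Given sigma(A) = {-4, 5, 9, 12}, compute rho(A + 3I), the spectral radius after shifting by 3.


Spectrum of A + 3I = {-1, 8, 12, 15}
Spectral radius = max |lambda| over the shifted spectrum
= max(1, 8, 12, 15) = 15

15


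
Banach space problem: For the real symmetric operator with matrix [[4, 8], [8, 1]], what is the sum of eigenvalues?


For a self-adjoint (symmetric) matrix, the eigenvalues are real.
The sum of eigenvalues equals the trace of the matrix.
trace = 4 + 1 = 5

5


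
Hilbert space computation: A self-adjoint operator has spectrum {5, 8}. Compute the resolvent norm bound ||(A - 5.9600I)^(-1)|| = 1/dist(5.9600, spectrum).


dist(5.9600, {5, 8}) = min(|5.9600 - 5|, |5.9600 - 8|)
= min(0.9600, 2.0400) = 0.9600
Resolvent bound = 1/0.9600 = 1.0417

1.0417


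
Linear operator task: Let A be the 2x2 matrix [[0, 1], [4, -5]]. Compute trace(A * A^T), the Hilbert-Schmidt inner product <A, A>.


trace(A * A^T) = sum of squares of all entries
= 0^2 + 1^2 + 4^2 + (-5)^2
= 0 + 1 + 16 + 25
= 42

42


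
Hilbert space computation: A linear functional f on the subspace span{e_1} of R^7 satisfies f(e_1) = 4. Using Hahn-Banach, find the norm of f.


The norm of f is given by ||f|| = sup_{||x||=1} |f(x)|.
On span{e_1}, ||e_1|| = 1, so ||f|| = |f(e_1)| / ||e_1||
= |4| / 1 = 4.0000

4.0000


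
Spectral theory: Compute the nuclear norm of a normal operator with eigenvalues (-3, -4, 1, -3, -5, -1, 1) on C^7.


For a normal operator, singular values equal |eigenvalues|.
Trace norm = sum |lambda_i| = 3 + 4 + 1 + 3 + 5 + 1 + 1
= 18

18


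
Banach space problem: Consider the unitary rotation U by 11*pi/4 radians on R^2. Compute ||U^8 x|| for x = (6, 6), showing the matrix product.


U is a rotation by theta = 11*pi/4
U^8 = rotation by 8*theta = 88*pi/4 = 0*pi/4 (mod 2*pi)
cos(0*pi/4) = 1.0000, sin(0*pi/4) = 0.0000
U^8 x = (1.0000 * 6 - 0.0000 * 6, 0.0000 * 6 + 1.0000 * 6)
= (6.0000, 6.0000)
||U^8 x|| = sqrt(6.0000^2 + 6.0000^2) = sqrt(72.0000) = 8.4853

8.4853


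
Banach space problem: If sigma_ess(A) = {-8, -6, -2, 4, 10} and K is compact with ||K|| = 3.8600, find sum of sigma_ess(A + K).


By Weyl's theorem, the essential spectrum is invariant under compact perturbations.
sigma_ess(A + K) = sigma_ess(A) = {-8, -6, -2, 4, 10}
Sum = -8 + -6 + -2 + 4 + 10 = -2

-2


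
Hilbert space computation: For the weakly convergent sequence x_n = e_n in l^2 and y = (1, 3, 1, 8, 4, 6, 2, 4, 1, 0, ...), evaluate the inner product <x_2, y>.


x_2 = e_2 is the standard basis vector with 1 in position 2.
<x_2, y> = y_2 = 3
As n -> infinity, <x_n, y> -> 0, confirming weak convergence of (x_n) to 0.

3


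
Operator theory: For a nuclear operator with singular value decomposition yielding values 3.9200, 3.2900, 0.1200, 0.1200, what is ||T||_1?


The nuclear norm is the sum of all singular values.
||T||_1 = 3.9200 + 3.2900 + 0.1200 + 0.1200
= 7.4500

7.4500


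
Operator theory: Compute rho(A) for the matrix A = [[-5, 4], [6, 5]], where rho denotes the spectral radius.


For a 2x2 matrix, eigenvalues satisfy lambda^2 - (trace)*lambda + det = 0
trace = -5 + 5 = 0
det = -5*5 - 4*6 = -49
discriminant = 0^2 - 4*(-49) = 196
spectral radius = max |eigenvalue| = 7.0000

7.0000


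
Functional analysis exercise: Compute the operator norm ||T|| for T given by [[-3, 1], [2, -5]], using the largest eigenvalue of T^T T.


A^T A = [[13, -13], [-13, 26]]
trace(A^T A) = 39, det(A^T A) = 169
discriminant = 39^2 - 4*169 = 845
Largest eigenvalue of A^T A = (trace + sqrt(disc))/2 = 34.0344
||T|| = sqrt(34.0344) = 5.8339

5.8339


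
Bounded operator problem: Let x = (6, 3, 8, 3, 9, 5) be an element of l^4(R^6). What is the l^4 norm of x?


The l^4 norm = (sum |x_i|^4)^(1/4)
Sum of 4th powers = 1296 + 81 + 4096 + 81 + 6561 + 625 = 12740
||x||_4 = (12740)^(1/4) = 10.6241

10.6241


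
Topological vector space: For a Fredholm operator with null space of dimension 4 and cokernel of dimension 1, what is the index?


The Fredholm index is defined as ind(T) = dim(ker T) - dim(coker T)
= 4 - 1
= 3

3


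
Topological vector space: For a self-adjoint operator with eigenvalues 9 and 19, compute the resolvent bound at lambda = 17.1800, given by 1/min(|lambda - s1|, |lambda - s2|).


dist(17.1800, {9, 19}) = min(|17.1800 - 9|, |17.1800 - 19|)
= min(8.1800, 1.8200) = 1.8200
Resolvent bound = 1/1.8200 = 0.5495

0.5495


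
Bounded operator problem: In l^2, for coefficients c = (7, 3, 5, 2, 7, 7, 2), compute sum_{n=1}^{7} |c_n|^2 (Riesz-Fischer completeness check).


sum |c_n|^2 = 7^2 + 3^2 + 5^2 + 2^2 + 7^2 + 7^2 + 2^2
= 49 + 9 + 25 + 4 + 49 + 49 + 4
= 189

189


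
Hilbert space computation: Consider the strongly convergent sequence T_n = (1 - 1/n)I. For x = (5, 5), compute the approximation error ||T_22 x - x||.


T_22 x - x = (1 - 1/22)x - x = -x/22
||x|| = sqrt(50) = 7.0711
||T_22 x - x|| = ||x||/22 = 7.0711/22 = 0.3214

0.3214


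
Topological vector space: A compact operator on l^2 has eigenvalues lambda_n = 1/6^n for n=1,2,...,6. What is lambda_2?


The eigenvalue formula gives lambda_2 = 1/6^2
= 1/36
= 0.0278

0.0278


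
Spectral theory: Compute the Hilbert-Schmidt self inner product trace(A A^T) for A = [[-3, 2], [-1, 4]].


trace(A * A^T) = sum of squares of all entries
= (-3)^2 + 2^2 + (-1)^2 + 4^2
= 9 + 4 + 1 + 16
= 30

30


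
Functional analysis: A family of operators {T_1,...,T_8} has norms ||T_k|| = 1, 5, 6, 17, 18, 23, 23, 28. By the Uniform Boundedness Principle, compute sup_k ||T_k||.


By the Uniform Boundedness Principle, the supremum of norms is finite.
sup_k ||T_k|| = max(1, 5, 6, 17, 18, 23, 23, 28) = 28

28
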